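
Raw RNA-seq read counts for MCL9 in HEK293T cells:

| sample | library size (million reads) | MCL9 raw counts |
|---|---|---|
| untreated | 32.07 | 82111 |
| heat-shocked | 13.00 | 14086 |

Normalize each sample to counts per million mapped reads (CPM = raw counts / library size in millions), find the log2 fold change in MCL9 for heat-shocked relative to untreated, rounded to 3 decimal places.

-1.241

CPM(untreated) = 82111 / 32.07 = 2560.3679
CPM(heat-shocked) = 14086 / 13.00 = 1083.5385
Fold change = 1083.5385 / 2560.3679 = 0.42320
log2(0.42320) = -1.2406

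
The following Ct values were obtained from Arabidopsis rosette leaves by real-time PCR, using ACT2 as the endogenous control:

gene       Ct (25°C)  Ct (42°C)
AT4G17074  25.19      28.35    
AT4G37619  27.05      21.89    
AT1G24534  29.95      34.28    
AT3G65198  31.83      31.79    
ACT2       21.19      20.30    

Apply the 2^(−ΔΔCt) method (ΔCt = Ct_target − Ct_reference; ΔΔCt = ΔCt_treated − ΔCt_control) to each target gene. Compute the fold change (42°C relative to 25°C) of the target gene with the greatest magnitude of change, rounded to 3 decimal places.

AT4G17074: ΔΔCt = (28.35−20.30) − (25.19−21.19) = 8.05 − 4.00 = 4.05; fold change = 2^-4.05 = 0.060
AT4G37619: ΔΔCt = (21.89−20.30) − (27.05−21.19) = 1.59 − 5.86 = -4.27; fold change = 2^4.27 = 19.293
AT1G24534: ΔΔCt = (34.28−20.30) − (29.95−21.19) = 13.98 − 8.76 = 5.22; fold change = 2^-5.22 = 0.027
AT3G65198: ΔΔCt = (31.79−20.30) − (31.83−21.19) = 11.49 − 10.64 = 0.85; fold change = 2^-0.85 = 0.555
AT1G24534 has the largest |ΔΔCt| = 5.22.

0.027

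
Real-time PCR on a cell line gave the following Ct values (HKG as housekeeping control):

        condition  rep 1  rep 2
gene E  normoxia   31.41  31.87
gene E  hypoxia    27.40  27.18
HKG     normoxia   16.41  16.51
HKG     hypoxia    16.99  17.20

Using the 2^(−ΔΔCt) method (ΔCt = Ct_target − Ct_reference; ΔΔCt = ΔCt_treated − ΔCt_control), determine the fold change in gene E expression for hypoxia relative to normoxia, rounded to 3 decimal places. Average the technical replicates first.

31.669

Mean Ct: gene E normoxia 31.640; gene E hypoxia 27.290; HKG normoxia 16.460; HKG hypoxia 17.095
ΔCt(normoxia) = 31.640 − 16.460 = 15.180
ΔCt(hypoxia) = 27.290 − 17.095 = 10.195
ΔΔCt = 10.195 − 15.180 = -4.985
Fold change = 2^(−(-4.985)) = 2^4.985 = 31.6690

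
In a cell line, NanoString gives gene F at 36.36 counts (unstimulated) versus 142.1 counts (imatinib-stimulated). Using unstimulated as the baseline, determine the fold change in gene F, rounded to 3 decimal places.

Fold change = 142.1 / 36.36 = 3.9081
gene F is upregulated.

3.908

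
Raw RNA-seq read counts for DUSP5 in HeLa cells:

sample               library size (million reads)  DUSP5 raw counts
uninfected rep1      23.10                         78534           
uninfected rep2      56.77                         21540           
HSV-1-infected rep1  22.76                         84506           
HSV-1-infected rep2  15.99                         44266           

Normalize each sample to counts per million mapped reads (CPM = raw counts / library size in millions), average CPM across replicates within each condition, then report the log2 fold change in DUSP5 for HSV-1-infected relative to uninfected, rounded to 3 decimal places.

CPM(uninfected rep1) = 78534 / 23.10 = 3399.7403
CPM(uninfected rep2) = 21540 / 56.77 = 379.4258
CPM(HSV-1-infected rep1) = 84506 / 22.76 = 3712.9174
CPM(HSV-1-infected rep2) = 44266 / 15.99 = 2768.3552
mean CPM(uninfected) = 1889.5830; mean CPM(HSV-1-infected) = 3240.6363
Fold change = 3240.6363 / 1889.5830 = 1.71500
log2(1.71500) = 0.7782

0.778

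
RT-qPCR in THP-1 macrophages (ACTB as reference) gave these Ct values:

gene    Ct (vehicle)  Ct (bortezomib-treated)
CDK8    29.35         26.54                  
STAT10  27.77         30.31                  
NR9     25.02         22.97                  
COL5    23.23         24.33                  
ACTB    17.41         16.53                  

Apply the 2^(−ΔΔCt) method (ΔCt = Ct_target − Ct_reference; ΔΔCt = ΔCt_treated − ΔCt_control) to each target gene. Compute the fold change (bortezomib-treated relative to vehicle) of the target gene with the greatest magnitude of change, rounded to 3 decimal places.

0.093

CDK8: ΔΔCt = (26.54−16.53) − (29.35−17.41) = 10.01 − 11.94 = -1.93; fold change = 2^1.93 = 3.811
STAT10: ΔΔCt = (30.31−16.53) − (27.77−17.41) = 13.78 − 10.36 = 3.42; fold change = 2^-3.42 = 0.093
NR9: ΔΔCt = (22.97−16.53) − (25.02−17.41) = 6.44 − 7.61 = -1.17; fold change = 2^1.17 = 2.250
COL5: ΔΔCt = (24.33−16.53) − (23.23−17.41) = 7.80 − 5.82 = 1.98; fold change = 2^-1.98 = 0.253
STAT10 has the largest |ΔΔCt| = 3.42.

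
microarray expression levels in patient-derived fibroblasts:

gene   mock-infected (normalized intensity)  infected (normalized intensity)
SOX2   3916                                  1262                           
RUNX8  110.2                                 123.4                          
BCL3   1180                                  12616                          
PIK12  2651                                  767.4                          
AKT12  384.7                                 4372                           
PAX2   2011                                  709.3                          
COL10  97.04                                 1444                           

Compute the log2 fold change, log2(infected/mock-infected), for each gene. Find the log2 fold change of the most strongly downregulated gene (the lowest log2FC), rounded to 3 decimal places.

log2(1262/3916) = -1.634  (SOX2)
log2(123.4/110.2) = 0.163  (RUNX8)
log2(12616/1180) = 3.418  (BCL3)
log2(767.4/2651) = -1.788  (PIK12)
log2(4372/384.7) = 3.506  (AKT12)
log2(709.3/2011) = -1.503  (PAX2)
log2(1444/97.04) = 3.895  (COL10)
PIK12 is most strongly downregulated.

-1.788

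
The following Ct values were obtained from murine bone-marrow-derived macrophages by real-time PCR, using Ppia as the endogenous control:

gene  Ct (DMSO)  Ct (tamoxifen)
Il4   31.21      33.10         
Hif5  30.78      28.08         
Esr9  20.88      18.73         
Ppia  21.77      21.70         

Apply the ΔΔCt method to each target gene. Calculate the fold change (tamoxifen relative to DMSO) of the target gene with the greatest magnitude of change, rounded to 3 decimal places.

Il4: ΔΔCt = (33.10−21.70) − (31.21−21.77) = 11.40 − 9.44 = 1.96; fold change = 2^-1.96 = 0.257
Hif5: ΔΔCt = (28.08−21.70) − (30.78−21.77) = 6.38 − 9.01 = -2.63; fold change = 2^2.63 = 6.190
Esr9: ΔΔCt = (18.73−21.70) − (20.88−21.77) = -2.97 − (-0.89) = -2.08; fold change = 2^2.08 = 4.228
Hif5 has the largest |ΔΔCt| = 2.63.

6.190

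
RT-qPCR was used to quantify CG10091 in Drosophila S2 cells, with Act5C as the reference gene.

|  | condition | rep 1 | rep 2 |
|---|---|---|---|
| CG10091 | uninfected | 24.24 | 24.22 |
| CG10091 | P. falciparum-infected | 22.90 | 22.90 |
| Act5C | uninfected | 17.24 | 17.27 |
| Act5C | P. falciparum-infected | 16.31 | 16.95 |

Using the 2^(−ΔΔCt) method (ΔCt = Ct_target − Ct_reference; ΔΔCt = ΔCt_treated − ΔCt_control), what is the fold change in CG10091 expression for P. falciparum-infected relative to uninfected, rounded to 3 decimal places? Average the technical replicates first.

1.630

Mean Ct: CG10091 uninfected 24.230; CG10091 P. falciparum-infected 22.900; Act5C uninfected 17.255; Act5C P. falciparum-infected 16.630
ΔCt(uninfected) = 24.230 − 17.255 = 6.975
ΔCt(P. falciparum-infected) = 22.900 − 16.630 = 6.270
ΔΔCt = 6.270 − 6.975 = -0.705
Fold change = 2^(−(-0.705)) = 2^0.705 = 1.6301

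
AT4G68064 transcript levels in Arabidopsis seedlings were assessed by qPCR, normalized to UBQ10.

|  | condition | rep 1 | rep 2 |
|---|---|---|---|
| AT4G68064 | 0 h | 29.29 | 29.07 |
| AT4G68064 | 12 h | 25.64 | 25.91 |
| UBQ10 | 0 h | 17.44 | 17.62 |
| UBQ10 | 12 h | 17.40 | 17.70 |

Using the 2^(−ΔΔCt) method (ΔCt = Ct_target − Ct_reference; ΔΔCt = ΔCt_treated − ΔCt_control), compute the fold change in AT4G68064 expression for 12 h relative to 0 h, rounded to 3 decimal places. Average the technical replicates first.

Mean Ct: AT4G68064 0 h 29.180; AT4G68064 12 h 25.775; UBQ10 0 h 17.530; UBQ10 12 h 17.550
ΔCt(0 h) = 29.180 − 17.530 = 11.650
ΔCt(12 h) = 25.775 − 17.550 = 8.225
ΔΔCt = 8.225 − 11.650 = -3.425
Fold change = 2^(−(-3.425)) = 2^3.425 = 10.7406

10.741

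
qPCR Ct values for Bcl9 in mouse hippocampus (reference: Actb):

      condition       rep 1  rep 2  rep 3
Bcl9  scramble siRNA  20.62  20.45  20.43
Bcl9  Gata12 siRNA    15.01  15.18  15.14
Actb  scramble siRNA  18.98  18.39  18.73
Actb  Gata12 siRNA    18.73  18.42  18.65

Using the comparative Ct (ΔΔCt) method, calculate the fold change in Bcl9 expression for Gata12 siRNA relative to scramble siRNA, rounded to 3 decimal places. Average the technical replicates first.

39.124

Mean Ct: Bcl9 scramble siRNA 20.500; Bcl9 Gata12 siRNA 15.110; Actb scramble siRNA 18.700; Actb Gata12 siRNA 18.600
ΔCt(scramble siRNA) = 20.500 − 18.700 = 1.800
ΔCt(Gata12 siRNA) = 15.110 − 18.600 = -3.490
ΔΔCt = -3.490 − 1.800 = -5.290
Fold change = 2^(−(-5.290)) = 2^5.290 = 39.1245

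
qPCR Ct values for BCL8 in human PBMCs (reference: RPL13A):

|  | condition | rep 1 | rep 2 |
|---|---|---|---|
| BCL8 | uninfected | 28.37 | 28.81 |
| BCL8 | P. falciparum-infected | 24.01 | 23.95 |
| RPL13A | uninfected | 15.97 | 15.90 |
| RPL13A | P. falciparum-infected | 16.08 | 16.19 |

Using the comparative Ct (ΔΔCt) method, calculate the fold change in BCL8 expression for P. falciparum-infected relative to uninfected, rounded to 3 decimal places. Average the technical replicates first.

Mean Ct: BCL8 uninfected 28.590; BCL8 P. falciparum-infected 23.980; RPL13A uninfected 15.935; RPL13A P. falciparum-infected 16.135
ΔCt(uninfected) = 28.590 − 15.935 = 12.655
ΔCt(P. falciparum-infected) = 23.980 − 16.135 = 7.845
ΔΔCt = 7.845 − 12.655 = -4.810
Fold change = 2^(−(-4.810)) = 2^4.810 = 28.0514

28.051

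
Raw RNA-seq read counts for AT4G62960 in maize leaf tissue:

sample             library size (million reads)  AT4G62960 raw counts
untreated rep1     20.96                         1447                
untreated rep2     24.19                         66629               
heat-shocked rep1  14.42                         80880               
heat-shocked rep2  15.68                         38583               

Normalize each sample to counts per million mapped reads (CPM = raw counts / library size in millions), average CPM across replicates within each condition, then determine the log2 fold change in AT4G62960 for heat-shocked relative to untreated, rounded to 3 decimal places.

CPM(untreated rep1) = 1447 / 20.96 = 69.0363
CPM(untreated rep2) = 66629 / 24.19 = 2754.4026
CPM(heat-shocked rep1) = 80880 / 14.42 = 5608.8766
CPM(heat-shocked rep2) = 38583 / 15.68 = 2460.6505
mean CPM(untreated) = 1411.7195; mean CPM(heat-shocked) = 4034.7635
Fold change = 4034.7635 / 1411.7195 = 2.85805
log2(2.85805) = 1.5150

1.515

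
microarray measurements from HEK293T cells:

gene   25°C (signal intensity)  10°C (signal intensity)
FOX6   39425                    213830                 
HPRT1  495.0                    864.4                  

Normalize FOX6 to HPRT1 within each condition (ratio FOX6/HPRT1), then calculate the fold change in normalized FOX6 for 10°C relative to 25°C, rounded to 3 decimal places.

3.106

FOX6/HPRT1 (25°C) = 39425 / 495.0 = 79.646
FOX6/HPRT1 (10°C) = 213830 / 864.4 = 247.37
Fold change = 247.37 / 79.646 = 3.1059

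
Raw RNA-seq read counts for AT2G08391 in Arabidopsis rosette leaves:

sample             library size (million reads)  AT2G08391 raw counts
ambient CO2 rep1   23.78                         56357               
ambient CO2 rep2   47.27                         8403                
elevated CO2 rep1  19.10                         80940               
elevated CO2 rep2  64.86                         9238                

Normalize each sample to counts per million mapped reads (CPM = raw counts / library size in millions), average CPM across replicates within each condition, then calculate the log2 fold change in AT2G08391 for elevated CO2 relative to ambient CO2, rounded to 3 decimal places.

0.782

CPM(ambient CO2 rep1) = 56357 / 23.78 = 2369.9327
CPM(ambient CO2 rep2) = 8403 / 47.27 = 177.7660
CPM(elevated CO2 rep1) = 80940 / 19.10 = 4237.6963
CPM(elevated CO2 rep2) = 9238 / 64.86 = 142.4298
mean CPM(ambient CO2) = 1273.8494; mean CPM(elevated CO2) = 2190.0631
Fold change = 2190.0631 / 1273.8494 = 1.71925
log2(1.71925) = 0.7818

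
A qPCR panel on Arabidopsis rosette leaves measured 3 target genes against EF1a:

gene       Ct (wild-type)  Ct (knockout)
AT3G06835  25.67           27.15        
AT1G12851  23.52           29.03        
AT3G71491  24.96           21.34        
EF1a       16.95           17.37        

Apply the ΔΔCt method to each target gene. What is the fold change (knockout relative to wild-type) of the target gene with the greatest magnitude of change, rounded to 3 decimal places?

AT3G06835: ΔΔCt = (27.15−17.37) − (25.67−16.95) = 9.78 − 8.72 = 1.06; fold change = 2^-1.06 = 0.480
AT1G12851: ΔΔCt = (29.03−17.37) − (23.52−16.95) = 11.66 − 6.57 = 5.09; fold change = 2^-5.09 = 0.029
AT3G71491: ΔΔCt = (21.34−17.37) − (24.96−16.95) = 3.97 − 8.01 = -4.04; fold change = 2^4.04 = 16.450
AT1G12851 has the largest |ΔΔCt| = 5.09.

0.029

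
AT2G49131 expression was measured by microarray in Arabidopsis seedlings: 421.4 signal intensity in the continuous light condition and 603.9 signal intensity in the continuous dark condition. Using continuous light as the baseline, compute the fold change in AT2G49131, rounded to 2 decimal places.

Fold change = 603.9 / 421.4 = 1.433
AT2G49131 is upregulated.

1.43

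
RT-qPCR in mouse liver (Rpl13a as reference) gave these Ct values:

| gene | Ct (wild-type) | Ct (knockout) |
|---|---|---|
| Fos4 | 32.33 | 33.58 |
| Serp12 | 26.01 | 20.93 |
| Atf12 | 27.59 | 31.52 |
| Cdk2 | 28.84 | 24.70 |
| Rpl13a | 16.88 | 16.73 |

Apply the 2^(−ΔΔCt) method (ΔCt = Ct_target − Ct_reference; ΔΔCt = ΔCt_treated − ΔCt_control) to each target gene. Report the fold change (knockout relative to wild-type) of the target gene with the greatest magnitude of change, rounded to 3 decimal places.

Fos4: ΔΔCt = (33.58−16.73) − (32.33−16.88) = 16.85 − 15.45 = 1.40; fold change = 2^-1.40 = 0.379
Serp12: ΔΔCt = (20.93−16.73) − (26.01−16.88) = 4.20 − 9.13 = -4.93; fold change = 2^4.93 = 30.484
Atf12: ΔΔCt = (31.52−16.73) − (27.59−16.88) = 14.79 − 10.71 = 4.08; fold change = 2^-4.08 = 0.059
Cdk2: ΔΔCt = (24.70−16.73) − (28.84−16.88) = 7.97 − 11.96 = -3.99; fold change = 2^3.99 = 15.889
Serp12 has the largest |ΔΔCt| = 4.93.

30.484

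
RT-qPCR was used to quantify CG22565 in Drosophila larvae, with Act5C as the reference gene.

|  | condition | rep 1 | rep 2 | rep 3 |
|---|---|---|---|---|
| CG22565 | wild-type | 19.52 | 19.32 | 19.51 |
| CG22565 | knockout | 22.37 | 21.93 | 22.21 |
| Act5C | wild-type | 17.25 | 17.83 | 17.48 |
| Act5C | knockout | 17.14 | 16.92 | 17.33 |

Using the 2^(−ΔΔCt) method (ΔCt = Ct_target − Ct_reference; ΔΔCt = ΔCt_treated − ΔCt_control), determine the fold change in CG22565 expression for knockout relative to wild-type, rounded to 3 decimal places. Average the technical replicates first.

0.116

Mean Ct: CG22565 wild-type 19.450; CG22565 knockout 22.170; Act5C wild-type 17.520; Act5C knockout 17.130
ΔCt(wild-type) = 19.450 − 17.520 = 1.930
ΔCt(knockout) = 22.170 − 17.130 = 5.040
ΔΔCt = 5.040 − 1.930 = 3.110
Fold change = 2^(−3.110) = 0.1158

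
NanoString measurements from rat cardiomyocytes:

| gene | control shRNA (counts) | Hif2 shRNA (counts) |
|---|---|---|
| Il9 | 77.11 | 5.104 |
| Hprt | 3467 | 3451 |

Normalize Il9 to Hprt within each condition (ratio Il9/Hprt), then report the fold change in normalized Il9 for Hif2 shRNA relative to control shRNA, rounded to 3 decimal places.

0.066

Il9/Hprt (control shRNA) = 77.11 / 3467 = 0.022241
Il9/Hprt (Hif2 shRNA) = 5.104 / 3451 = 0.001479
Fold change = 0.001479 / 0.022241 = 0.0665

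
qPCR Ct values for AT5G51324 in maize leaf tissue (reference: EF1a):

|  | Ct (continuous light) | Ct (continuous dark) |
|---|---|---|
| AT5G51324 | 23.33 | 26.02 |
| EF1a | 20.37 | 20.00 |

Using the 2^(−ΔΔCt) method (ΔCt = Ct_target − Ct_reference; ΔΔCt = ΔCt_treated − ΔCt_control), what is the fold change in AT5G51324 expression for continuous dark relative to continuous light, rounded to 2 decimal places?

ΔCt(continuous light) = 23.330 − 20.370 = 2.960
ΔCt(continuous dark) = 26.020 − 20.000 = 6.020
ΔΔCt = 6.020 − 2.960 = 3.060
Fold change = 2^(−3.060) = 0.120

0.12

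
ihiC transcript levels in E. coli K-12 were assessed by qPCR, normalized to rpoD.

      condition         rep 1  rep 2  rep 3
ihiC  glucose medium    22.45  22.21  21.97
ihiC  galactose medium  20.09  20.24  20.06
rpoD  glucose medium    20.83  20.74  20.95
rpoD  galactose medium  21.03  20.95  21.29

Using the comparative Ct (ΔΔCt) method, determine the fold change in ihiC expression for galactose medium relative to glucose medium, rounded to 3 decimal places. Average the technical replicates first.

5.028

Mean Ct: ihiC glucose medium 22.210; ihiC galactose medium 20.130; rpoD glucose medium 20.840; rpoD galactose medium 21.090
ΔCt(glucose medium) = 22.210 − 20.840 = 1.370
ΔCt(galactose medium) = 20.130 − 21.090 = -0.960
ΔΔCt = -0.960 − 1.370 = -2.330
Fold change = 2^(−(-2.330)) = 2^2.330 = 5.0281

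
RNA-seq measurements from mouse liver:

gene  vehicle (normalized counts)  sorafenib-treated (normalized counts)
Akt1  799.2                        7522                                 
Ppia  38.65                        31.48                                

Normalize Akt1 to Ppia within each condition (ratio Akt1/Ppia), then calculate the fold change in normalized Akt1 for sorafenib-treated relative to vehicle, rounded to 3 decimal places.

11.556

Akt1/Ppia (vehicle) = 799.2 / 38.65 = 20.678
Akt1/Ppia (sorafenib-treated) = 7522 / 31.48 = 238.95
Fold change = 238.95 / 20.678 = 11.5556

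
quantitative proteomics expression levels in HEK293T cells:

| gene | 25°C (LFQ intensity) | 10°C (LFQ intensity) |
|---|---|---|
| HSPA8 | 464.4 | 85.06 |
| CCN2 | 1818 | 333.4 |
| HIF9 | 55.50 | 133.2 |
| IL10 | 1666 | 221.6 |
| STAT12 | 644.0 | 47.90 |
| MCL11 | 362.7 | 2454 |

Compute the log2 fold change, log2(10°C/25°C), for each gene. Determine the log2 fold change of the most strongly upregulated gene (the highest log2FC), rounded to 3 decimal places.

log2(85.06/464.4) = -2.449  (HSPA8)
log2(333.4/1818) = -2.447  (CCN2)
log2(133.2/55.50) = 1.263  (HIF9)
log2(221.6/1666) = -2.910  (IL10)
log2(47.90/644.0) = -3.749  (STAT12)
log2(2454/362.7) = 2.758  (MCL11)
MCL11 is most strongly upregulated.

2.758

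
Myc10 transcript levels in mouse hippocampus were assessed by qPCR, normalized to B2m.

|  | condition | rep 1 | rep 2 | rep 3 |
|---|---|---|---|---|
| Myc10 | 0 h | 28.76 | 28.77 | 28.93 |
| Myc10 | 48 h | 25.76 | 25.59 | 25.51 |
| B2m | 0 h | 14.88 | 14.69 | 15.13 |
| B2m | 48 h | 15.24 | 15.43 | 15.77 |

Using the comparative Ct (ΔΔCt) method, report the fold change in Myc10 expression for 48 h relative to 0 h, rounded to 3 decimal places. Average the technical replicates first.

Mean Ct: Myc10 0 h 28.820; Myc10 48 h 25.620; B2m 0 h 14.900; B2m 48 h 15.480
ΔCt(0 h) = 28.820 − 14.900 = 13.920
ΔCt(48 h) = 25.620 − 15.480 = 10.140
ΔΔCt = 10.140 − 13.920 = -3.780
Fold change = 2^(−(-3.780)) = 2^3.780 = 13.7370

13.737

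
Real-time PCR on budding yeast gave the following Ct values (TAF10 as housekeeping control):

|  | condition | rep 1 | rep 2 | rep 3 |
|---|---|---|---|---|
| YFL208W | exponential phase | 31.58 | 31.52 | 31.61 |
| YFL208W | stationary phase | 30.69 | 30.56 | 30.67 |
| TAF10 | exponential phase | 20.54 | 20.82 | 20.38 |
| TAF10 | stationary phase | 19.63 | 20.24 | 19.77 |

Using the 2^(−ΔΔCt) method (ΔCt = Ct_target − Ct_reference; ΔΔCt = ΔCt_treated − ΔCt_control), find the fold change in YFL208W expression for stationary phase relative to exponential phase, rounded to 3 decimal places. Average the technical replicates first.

1.173

Mean Ct: YFL208W exponential phase 31.570; YFL208W stationary phase 30.640; TAF10 exponential phase 20.580; TAF10 stationary phase 19.880
ΔCt(exponential phase) = 31.570 − 20.580 = 10.990
ΔCt(stationary phase) = 30.640 − 19.880 = 10.760
ΔΔCt = 10.760 − 10.990 = -0.230
Fold change = 2^(−(-0.230)) = 2^0.230 = 1.1728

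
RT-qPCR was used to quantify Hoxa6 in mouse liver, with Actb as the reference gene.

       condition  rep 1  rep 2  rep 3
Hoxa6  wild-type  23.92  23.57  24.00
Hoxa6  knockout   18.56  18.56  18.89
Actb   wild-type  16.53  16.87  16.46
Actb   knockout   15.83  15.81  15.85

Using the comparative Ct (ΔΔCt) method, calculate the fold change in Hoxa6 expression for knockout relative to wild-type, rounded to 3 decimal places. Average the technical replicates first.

Mean Ct: Hoxa6 wild-type 23.830; Hoxa6 knockout 18.670; Actb wild-type 16.620; Actb knockout 15.830
ΔCt(wild-type) = 23.830 − 16.620 = 7.210
ΔCt(knockout) = 18.670 − 15.830 = 2.840
ΔΔCt = 2.840 − 7.210 = -4.370
Fold change = 2^(−(-4.370)) = 2^4.370 = 20.6776

20.678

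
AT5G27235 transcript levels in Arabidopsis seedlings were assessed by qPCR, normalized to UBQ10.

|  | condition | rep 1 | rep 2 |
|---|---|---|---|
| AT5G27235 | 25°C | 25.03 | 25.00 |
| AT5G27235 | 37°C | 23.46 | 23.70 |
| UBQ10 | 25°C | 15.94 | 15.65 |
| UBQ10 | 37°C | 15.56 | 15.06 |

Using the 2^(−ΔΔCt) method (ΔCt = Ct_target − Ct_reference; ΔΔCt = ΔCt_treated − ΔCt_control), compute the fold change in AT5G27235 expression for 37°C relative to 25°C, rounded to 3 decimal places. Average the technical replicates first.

1.932

Mean Ct: AT5G27235 25°C 25.015; AT5G27235 37°C 23.580; UBQ10 25°C 15.795; UBQ10 37°C 15.310
ΔCt(25°C) = 25.015 − 15.795 = 9.220
ΔCt(37°C) = 23.580 − 15.310 = 8.270
ΔΔCt = 8.270 − 9.220 = -0.950
Fold change = 2^(−(-0.950)) = 2^0.950 = 1.9319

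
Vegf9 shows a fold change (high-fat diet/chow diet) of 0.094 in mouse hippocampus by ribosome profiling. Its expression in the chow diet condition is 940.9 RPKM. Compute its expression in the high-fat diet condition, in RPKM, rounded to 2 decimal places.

88.44

high-fat diet expression = 940.9 × 0.094 = 88.44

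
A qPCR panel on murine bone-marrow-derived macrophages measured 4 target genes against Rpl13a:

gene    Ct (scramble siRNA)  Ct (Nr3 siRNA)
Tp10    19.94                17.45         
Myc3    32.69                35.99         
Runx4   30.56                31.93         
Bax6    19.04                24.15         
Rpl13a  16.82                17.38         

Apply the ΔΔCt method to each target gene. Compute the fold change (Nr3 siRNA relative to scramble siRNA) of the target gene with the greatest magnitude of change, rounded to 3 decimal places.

0.043

Tp10: ΔΔCt = (17.45−17.38) − (19.94−16.82) = 0.07 − 3.12 = -3.05; fold change = 2^3.05 = 8.282
Myc3: ΔΔCt = (35.99−17.38) − (32.69−16.82) = 18.61 − 15.87 = 2.74; fold change = 2^-2.74 = 0.150
Runx4: ΔΔCt = (31.93−17.38) − (30.56−16.82) = 14.55 − 13.74 = 0.81; fold change = 2^-0.81 = 0.570
Bax6: ΔΔCt = (24.15−17.38) − (19.04−16.82) = 6.77 − 2.22 = 4.55; fold change = 2^-4.55 = 0.043
Bax6 has the largest |ΔΔCt| = 4.55.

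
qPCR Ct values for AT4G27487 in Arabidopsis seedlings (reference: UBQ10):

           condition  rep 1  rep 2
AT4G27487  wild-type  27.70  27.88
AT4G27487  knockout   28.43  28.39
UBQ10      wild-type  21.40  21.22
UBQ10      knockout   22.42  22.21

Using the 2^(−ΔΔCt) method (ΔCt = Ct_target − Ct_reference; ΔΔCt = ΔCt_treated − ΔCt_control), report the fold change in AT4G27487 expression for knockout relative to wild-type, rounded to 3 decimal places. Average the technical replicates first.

1.306

Mean Ct: AT4G27487 wild-type 27.790; AT4G27487 knockout 28.410; UBQ10 wild-type 21.310; UBQ10 knockout 22.315
ΔCt(wild-type) = 27.790 − 21.310 = 6.480
ΔCt(knockout) = 28.410 − 22.315 = 6.095
ΔΔCt = 6.095 − 6.480 = -0.385
Fold change = 2^(−(-0.385)) = 2^0.385 = 1.3059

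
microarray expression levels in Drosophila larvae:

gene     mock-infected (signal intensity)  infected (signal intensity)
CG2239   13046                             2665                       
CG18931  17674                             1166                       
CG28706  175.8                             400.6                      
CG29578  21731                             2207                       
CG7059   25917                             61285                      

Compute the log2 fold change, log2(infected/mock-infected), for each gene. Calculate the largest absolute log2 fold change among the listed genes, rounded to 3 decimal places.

3.922

log2(2665/13046) = -2.291  (CG2239)
log2(1166/17674) = -3.922  (CG18931)
log2(400.6/175.8) = 1.188  (CG28706)
log2(2207/21731) = -3.300  (CG29578)
log2(61285/25917) = 1.242  (CG7059)
The largest magnitude belongs to CG18931.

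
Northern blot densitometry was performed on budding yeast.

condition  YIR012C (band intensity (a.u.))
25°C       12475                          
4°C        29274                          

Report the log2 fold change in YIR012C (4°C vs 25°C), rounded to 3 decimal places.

1.231

Fold change = 29274 / 12475 = 2.3466
log2(2.3466) = 1.2306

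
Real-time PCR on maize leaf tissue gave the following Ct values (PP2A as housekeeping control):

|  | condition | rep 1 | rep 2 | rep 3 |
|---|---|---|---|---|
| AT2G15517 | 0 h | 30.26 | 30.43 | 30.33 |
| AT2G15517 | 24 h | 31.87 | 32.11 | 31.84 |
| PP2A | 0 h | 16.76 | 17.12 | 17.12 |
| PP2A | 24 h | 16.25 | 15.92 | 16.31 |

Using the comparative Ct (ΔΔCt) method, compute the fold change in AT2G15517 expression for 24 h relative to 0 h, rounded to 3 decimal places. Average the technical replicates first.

Mean Ct: AT2G15517 0 h 30.340; AT2G15517 24 h 31.940; PP2A 0 h 17.000; PP2A 24 h 16.160
ΔCt(0 h) = 30.340 − 17.000 = 13.340
ΔCt(24 h) = 31.940 − 16.160 = 15.780
ΔΔCt = 15.780 − 13.340 = 2.440
Fold change = 2^(−2.440) = 0.1843

0.184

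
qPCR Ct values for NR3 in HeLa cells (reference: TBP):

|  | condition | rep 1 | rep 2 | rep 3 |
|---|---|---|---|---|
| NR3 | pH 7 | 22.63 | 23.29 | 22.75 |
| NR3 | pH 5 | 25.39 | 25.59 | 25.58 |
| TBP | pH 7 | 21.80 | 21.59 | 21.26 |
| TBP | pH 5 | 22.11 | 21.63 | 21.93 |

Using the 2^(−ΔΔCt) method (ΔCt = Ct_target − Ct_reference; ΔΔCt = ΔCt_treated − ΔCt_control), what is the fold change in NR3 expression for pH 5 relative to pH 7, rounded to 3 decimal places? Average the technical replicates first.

Mean Ct: NR3 pH 7 22.890; NR3 pH 5 25.520; TBP pH 7 21.550; TBP pH 5 21.890
ΔCt(pH 7) = 22.890 − 21.550 = 1.340
ΔCt(pH 5) = 25.520 − 21.890 = 3.630
ΔΔCt = 3.630 − 1.340 = 2.290
Fold change = 2^(−2.290) = 0.2045

0.204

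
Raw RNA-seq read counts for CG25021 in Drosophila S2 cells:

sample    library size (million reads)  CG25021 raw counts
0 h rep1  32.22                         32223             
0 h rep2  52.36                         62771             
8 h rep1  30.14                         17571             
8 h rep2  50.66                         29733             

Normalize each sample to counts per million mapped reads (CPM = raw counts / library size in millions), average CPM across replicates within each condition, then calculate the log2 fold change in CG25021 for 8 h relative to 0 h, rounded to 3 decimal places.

CPM(0 h rep1) = 32223 / 32.22 = 1000.0931
CPM(0 h rep2) = 62771 / 52.36 = 1198.8350
CPM(8 h rep1) = 17571 / 30.14 = 582.9794
CPM(8 h rep2) = 29733 / 50.66 = 586.9128
mean CPM(0 h) = 1099.4640; mean CPM(8 h) = 584.9461
Fold change = 584.9461 / 1099.4640 = 0.53203
log2(0.53203) = -0.9104

-0.910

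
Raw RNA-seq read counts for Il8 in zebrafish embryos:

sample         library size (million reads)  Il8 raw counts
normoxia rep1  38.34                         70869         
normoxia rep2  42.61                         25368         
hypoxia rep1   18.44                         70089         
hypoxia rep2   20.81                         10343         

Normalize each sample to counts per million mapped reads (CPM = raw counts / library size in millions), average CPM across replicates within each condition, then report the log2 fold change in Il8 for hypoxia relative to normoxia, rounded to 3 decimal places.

0.815

CPM(normoxia rep1) = 70869 / 38.34 = 1848.4351
CPM(normoxia rep2) = 25368 / 42.61 = 595.3532
CPM(hypoxia rep1) = 70089 / 18.44 = 3800.9219
CPM(hypoxia rep2) = 10343 / 20.81 = 497.0207
mean CPM(normoxia) = 1221.8941; mean CPM(hypoxia) = 2148.9713
Fold change = 2148.9713 / 1221.8941 = 1.75872
log2(1.75872) = 0.8145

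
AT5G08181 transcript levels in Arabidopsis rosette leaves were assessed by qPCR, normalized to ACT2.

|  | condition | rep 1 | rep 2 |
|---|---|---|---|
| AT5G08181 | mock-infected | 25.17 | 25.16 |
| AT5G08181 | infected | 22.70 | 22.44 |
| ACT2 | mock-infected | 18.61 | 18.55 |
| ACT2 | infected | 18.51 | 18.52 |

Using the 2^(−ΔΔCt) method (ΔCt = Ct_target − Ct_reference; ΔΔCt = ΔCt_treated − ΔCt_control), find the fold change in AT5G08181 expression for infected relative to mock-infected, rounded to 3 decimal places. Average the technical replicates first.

5.776

Mean Ct: AT5G08181 mock-infected 25.165; AT5G08181 infected 22.570; ACT2 mock-infected 18.580; ACT2 infected 18.515
ΔCt(mock-infected) = 25.165 − 18.580 = 6.585
ΔCt(infected) = 22.570 − 18.515 = 4.055
ΔΔCt = 4.055 − 6.585 = -2.530
Fold change = 2^(−(-2.530)) = 2^2.530 = 5.7757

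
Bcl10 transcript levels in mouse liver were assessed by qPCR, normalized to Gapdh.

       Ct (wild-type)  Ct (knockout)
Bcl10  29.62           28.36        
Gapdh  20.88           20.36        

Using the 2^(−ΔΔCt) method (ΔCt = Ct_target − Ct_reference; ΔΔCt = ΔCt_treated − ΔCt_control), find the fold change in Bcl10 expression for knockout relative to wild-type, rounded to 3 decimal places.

ΔCt(wild-type) = 29.620 − 20.880 = 8.740
ΔCt(knockout) = 28.360 − 20.360 = 8.000
ΔΔCt = 8.000 − 8.740 = -0.740
Fold change = 2^(−(-0.740)) = 2^0.740 = 1.6702

1.670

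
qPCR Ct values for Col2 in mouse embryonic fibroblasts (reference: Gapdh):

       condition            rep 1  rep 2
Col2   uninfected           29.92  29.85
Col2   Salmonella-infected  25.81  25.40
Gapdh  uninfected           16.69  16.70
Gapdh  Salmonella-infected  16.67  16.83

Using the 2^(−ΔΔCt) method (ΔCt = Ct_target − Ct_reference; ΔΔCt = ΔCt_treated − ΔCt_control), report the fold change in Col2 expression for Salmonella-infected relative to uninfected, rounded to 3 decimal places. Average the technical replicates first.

Mean Ct: Col2 uninfected 29.885; Col2 Salmonella-infected 25.605; Gapdh uninfected 16.695; Gapdh Salmonella-infected 16.750
ΔCt(uninfected) = 29.885 − 16.695 = 13.190
ΔCt(Salmonella-infected) = 25.605 − 16.750 = 8.855
ΔΔCt = 8.855 − 13.190 = -4.335
Fold change = 2^(−(-4.335)) = 2^4.335 = 20.1820

20.182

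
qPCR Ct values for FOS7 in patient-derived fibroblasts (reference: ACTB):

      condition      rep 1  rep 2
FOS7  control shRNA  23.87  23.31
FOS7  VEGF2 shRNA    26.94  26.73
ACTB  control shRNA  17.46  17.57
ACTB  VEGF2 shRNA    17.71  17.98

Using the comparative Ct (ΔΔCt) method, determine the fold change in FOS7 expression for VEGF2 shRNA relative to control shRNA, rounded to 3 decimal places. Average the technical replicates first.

Mean Ct: FOS7 control shRNA 23.590; FOS7 VEGF2 shRNA 26.835; ACTB control shRNA 17.515; ACTB VEGF2 shRNA 17.845
ΔCt(control shRNA) = 23.590 − 17.515 = 6.075
ΔCt(VEGF2 shRNA) = 26.835 − 17.845 = 8.990
ΔΔCt = 8.990 − 6.075 = 2.915
Fold change = 2^(−2.915) = 0.1326

0.133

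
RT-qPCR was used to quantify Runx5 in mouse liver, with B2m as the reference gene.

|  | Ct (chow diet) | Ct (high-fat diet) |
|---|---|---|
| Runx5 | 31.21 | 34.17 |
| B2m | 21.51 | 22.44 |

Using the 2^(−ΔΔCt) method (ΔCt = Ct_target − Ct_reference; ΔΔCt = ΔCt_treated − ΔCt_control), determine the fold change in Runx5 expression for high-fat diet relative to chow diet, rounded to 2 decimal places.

ΔCt(chow diet) = 31.210 − 21.510 = 9.700
ΔCt(high-fat diet) = 34.170 − 22.440 = 11.730
ΔΔCt = 11.730 − 9.700 = 2.030
Fold change = 2^(−2.030) = 0.245

0.24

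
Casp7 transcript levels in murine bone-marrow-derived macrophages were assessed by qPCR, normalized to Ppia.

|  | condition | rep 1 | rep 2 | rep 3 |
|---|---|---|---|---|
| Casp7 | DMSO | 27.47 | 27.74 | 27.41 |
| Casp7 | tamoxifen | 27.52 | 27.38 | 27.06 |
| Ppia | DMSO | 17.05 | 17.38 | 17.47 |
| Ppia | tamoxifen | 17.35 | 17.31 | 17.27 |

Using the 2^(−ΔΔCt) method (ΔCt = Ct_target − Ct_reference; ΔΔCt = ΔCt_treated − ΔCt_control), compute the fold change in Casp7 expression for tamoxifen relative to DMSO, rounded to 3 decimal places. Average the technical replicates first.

1.173

Mean Ct: Casp7 DMSO 27.540; Casp7 tamoxifen 27.320; Ppia DMSO 17.300; Ppia tamoxifen 17.310
ΔCt(DMSO) = 27.540 − 17.300 = 10.240
ΔCt(tamoxifen) = 27.320 − 17.310 = 10.010
ΔΔCt = 10.010 − 10.240 = -0.230
Fold change = 2^(−(-0.230)) = 2^0.230 = 1.1728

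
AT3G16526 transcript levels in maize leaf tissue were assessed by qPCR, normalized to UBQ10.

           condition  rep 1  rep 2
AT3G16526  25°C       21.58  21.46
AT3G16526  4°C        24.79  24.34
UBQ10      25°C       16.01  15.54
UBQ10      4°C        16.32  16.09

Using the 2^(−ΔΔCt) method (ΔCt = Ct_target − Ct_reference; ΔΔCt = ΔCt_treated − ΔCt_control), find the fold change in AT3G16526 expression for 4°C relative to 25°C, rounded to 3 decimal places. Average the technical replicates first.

Mean Ct: AT3G16526 25°C 21.520; AT3G16526 4°C 24.565; UBQ10 25°C 15.775; UBQ10 4°C 16.205
ΔCt(25°C) = 21.520 − 15.775 = 5.745
ΔCt(4°C) = 24.565 − 16.205 = 8.360
ΔΔCt = 8.360 − 5.745 = 2.615
Fold change = 2^(−2.615) = 0.1632

0.163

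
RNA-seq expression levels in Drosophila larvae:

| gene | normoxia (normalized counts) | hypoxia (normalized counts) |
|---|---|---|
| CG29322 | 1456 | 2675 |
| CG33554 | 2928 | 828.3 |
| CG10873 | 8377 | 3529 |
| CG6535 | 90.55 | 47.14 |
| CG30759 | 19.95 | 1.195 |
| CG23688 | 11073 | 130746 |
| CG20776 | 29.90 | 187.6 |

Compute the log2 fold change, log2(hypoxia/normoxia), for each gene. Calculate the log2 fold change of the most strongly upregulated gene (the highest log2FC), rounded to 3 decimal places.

3.562

log2(2675/1456) = 0.878  (CG29322)
log2(828.3/2928) = -1.822  (CG33554)
log2(3529/8377) = -1.247  (CG10873)
log2(47.14/90.55) = -0.942  (CG6535)
log2(1.195/19.95) = -4.061  (CG30759)
log2(130746/11073) = 3.562  (CG23688)
log2(187.6/29.90) = 2.649  (CG20776)
CG23688 is most strongly upregulated.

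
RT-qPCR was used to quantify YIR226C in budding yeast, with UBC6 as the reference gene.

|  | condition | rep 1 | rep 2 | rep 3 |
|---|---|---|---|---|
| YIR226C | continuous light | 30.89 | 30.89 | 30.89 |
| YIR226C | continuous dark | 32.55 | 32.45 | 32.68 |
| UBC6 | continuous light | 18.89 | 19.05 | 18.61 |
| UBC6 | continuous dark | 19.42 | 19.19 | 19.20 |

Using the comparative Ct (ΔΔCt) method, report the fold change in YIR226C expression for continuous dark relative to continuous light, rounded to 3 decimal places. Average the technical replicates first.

0.420

Mean Ct: YIR226C continuous light 30.890; YIR226C continuous dark 32.560; UBC6 continuous light 18.850; UBC6 continuous dark 19.270
ΔCt(continuous light) = 30.890 − 18.850 = 12.040
ΔCt(continuous dark) = 32.560 − 19.270 = 13.290
ΔΔCt = 13.290 − 12.040 = 1.250
Fold change = 2^(−1.250) = 0.4204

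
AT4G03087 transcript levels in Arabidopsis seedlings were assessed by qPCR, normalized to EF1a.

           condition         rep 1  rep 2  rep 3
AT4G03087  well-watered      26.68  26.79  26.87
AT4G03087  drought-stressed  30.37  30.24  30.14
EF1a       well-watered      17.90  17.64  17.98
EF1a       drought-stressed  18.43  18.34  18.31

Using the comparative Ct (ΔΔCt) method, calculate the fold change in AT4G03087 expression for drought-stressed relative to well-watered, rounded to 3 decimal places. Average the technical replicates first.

Mean Ct: AT4G03087 well-watered 26.780; AT4G03087 drought-stressed 30.250; EF1a well-watered 17.840; EF1a drought-stressed 18.360
ΔCt(well-watered) = 26.780 − 17.840 = 8.940
ΔCt(drought-stressed) = 30.250 − 18.360 = 11.890
ΔΔCt = 11.890 − 8.940 = 2.950
Fold change = 2^(−2.950) = 0.1294

0.129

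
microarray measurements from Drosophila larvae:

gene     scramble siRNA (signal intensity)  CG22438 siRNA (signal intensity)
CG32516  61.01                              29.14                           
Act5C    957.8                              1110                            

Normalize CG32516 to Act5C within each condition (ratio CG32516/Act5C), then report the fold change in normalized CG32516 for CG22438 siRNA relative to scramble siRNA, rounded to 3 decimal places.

CG32516/Act5C (scramble siRNA) = 61.01 / 957.8 = 0.063698
CG32516/Act5C (CG22438 siRNA) = 29.14 / 1110 = 0.026252
Fold change = 0.026252 / 0.063698 = 0.4121

0.412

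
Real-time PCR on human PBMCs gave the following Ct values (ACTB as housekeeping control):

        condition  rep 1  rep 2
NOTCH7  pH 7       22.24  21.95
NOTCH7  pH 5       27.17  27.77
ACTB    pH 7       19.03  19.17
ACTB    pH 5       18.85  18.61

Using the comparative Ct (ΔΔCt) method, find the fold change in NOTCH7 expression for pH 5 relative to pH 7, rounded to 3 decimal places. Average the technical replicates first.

Mean Ct: NOTCH7 pH 7 22.095; NOTCH7 pH 5 27.470; ACTB pH 7 19.100; ACTB pH 5 18.730
ΔCt(pH 7) = 22.095 − 19.100 = 2.995
ΔCt(pH 5) = 27.470 − 18.730 = 8.740
ΔΔCt = 8.740 − 2.995 = 5.745
Fold change = 2^(−5.745) = 0.0186

0.019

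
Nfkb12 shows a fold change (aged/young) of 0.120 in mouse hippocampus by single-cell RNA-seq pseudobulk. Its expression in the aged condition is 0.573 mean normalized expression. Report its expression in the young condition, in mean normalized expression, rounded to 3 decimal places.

young expression = 0.573 / 0.120 = 4.775

4.775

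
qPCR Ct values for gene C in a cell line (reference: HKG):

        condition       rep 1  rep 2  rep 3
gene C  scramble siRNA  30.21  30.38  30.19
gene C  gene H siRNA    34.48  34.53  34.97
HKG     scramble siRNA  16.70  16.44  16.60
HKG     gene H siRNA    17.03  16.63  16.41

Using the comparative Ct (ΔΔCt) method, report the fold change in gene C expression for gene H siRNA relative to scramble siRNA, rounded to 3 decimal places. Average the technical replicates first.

Mean Ct: gene C scramble siRNA 30.260; gene C gene H siRNA 34.660; HKG scramble siRNA 16.580; HKG gene H siRNA 16.690
ΔCt(scramble siRNA) = 30.260 − 16.580 = 13.680
ΔCt(gene H siRNA) = 34.660 − 16.690 = 17.970
ΔΔCt = 17.970 − 13.680 = 4.290
Fold change = 2^(−4.290) = 0.0511

0.051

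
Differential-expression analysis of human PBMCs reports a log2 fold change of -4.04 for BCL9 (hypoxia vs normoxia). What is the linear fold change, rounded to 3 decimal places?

Fold change = 2^(-4.04) = 0.0608

0.061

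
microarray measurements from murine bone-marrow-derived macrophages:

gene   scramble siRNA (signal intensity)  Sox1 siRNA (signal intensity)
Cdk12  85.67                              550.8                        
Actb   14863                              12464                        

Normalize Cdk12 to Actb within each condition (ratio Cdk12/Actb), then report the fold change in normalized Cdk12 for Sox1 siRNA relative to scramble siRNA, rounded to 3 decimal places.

Cdk12/Actb (scramble siRNA) = 85.67 / 14863 = 0.005764
Cdk12/Actb (Sox1 siRNA) = 550.8 / 12464 = 0.044191
Fold change = 0.044191 / 0.005764 = 7.6668

7.667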